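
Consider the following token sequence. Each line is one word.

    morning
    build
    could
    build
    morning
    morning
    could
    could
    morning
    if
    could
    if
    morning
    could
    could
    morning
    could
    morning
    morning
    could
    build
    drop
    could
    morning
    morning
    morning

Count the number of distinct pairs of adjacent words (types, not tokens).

14

26 tokens → 25 bigram windows in total.
Repeated bigrams (each contributes count−1 duplicates):
  could morning: 4
  morning could: 4
  morning morning: 4
  could build: 2
  could could: 2
11 duplicate windows → 25 − 11 = 14 distinct.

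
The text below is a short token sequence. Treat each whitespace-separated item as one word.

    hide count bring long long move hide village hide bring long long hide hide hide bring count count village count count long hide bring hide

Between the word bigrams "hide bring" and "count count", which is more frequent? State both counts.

"hide bring" (3 vs 2)

"hide bring": 3 occurrences
"count count": 2 occurrences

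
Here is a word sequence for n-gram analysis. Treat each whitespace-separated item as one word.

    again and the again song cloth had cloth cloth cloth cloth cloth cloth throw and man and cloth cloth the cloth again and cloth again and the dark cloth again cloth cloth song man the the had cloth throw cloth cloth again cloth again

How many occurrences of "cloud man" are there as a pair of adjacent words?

0

Scanning the 43 overlapping bigram windows for "cloud man":
  (none found)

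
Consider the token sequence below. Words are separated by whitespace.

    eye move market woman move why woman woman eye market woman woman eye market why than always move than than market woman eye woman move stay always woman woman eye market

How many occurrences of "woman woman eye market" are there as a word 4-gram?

Scanning the 28 overlapping 4-gram windows for "woman woman eye market":
  position 7–10: woman woman eye market
  position 11–14: woman woman eye market
  position 28–31: woman woman eye market

3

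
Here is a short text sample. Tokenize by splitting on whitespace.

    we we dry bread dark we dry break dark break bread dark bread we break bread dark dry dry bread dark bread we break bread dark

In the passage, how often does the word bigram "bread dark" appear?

5

Scanning the 25 overlapping bigram windows for "bread dark":
  position 4–5: bread dark
  position 11–12: bread dark
  position 16–17: bread dark
  position 20–21: bread dark
  position 25–26: bread dark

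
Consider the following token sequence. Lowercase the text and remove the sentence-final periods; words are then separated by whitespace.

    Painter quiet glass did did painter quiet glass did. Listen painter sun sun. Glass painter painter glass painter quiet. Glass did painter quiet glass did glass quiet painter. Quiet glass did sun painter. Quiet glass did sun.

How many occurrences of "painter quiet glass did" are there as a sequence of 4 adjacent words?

Scanning the 34 overlapping 4-gram windows for "painter quiet glass did":
  position 1–4: painter quiet glass did
  position 6–9: painter quiet glass did
  position 18–21: painter quiet glass did
  position 22–25: painter quiet glass did
  position 28–31: painter quiet glass did
  position 33–36: painter quiet glass did

6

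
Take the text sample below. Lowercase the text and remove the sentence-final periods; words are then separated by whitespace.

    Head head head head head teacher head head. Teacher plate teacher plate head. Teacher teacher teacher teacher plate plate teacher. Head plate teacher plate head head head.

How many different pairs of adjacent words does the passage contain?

9

27 tokens → 26 bigram windows in total.
Repeated bigrams (each contributes count−1 duplicates):
  head head: 7
  teacher plate: 4
  head teacher: 3
  plate teacher: 3
  teacher teacher: 3
  plate head: 2
  teacher head: 2
17 duplicate windows → 26 − 17 = 9 distinct.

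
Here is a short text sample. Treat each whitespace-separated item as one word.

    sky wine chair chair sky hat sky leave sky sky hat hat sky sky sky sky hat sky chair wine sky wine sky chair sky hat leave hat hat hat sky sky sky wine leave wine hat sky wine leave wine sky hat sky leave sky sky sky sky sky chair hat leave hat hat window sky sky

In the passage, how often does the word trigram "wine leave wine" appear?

2

Scanning the 56 overlapping trigram windows for "wine leave wine":
  position 34–36: wine leave wine
  position 39–41: wine leave wine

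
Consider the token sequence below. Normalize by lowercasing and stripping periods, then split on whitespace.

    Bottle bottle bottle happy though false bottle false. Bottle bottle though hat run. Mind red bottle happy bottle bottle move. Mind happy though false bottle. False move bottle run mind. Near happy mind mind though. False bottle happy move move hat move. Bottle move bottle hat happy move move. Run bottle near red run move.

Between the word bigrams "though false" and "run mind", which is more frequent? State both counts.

"though false": 3 occurrences
"run mind": 2 occurrences

"though false" (3 vs 2)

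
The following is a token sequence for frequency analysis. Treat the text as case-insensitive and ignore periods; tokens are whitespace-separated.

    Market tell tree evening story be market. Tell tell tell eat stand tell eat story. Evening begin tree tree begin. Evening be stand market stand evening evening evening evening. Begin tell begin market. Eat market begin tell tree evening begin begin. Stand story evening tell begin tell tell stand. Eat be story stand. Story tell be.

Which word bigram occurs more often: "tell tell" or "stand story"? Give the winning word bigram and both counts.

"tell tell" (3 vs 2)

"tell tell": 3 occurrences
"stand story": 2 occurrences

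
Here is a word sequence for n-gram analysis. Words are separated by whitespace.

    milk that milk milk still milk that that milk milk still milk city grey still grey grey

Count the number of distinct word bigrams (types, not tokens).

11

17 tokens → 16 bigram windows in total.
Repeated bigrams (each contributes count−1 duplicates):
  milk milk: 2
  milk still: 2
  milk that: 2
  still milk: 2
  that milk: 2
5 duplicate windows → 16 − 5 = 11 distinct.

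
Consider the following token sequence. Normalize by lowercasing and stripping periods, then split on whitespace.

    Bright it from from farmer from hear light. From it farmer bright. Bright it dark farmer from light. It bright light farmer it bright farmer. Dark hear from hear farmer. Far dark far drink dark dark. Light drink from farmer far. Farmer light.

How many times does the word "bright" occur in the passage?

5

Scanning the 43 tokens for "bright":
  position 1: bright
  position 12: bright
  position 13: bright
  position 20: bright
  position 24: bright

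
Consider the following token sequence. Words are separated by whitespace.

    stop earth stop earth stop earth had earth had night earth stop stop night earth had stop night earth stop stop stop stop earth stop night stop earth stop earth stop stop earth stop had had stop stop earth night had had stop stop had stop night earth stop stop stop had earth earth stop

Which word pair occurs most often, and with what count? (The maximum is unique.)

"earth stop", 10 times

Bigram frequencies (highest first):
  earth stop: 10
  stop stop: 9
  stop earth: 8
  night earth: 4
  stop night: 4
  had stop: 4
  … (9 more, each ≤ 3)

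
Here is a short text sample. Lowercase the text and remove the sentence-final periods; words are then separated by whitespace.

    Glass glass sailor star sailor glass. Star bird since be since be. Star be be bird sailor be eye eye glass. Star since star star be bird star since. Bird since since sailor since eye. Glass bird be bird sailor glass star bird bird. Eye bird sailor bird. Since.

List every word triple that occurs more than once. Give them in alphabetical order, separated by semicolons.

be bird sailor; glass star bird; sailor glass star

Trigram counts meeting the condition (more than once):
  be bird sailor: 2
  glass star bird: 2
  sailor glass star: 2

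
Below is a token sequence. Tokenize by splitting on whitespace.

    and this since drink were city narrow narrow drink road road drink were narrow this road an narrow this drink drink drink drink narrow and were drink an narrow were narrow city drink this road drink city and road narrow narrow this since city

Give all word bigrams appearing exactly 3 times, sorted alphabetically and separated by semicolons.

Bigram counts meeting the condition (exactly 3 times):
  drink drink: 3
  narrow this: 3

drink drink; narrow this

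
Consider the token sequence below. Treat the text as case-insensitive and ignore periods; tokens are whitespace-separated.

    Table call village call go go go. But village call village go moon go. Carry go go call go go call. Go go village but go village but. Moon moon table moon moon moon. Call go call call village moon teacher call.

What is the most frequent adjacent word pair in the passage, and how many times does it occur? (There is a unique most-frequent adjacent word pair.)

"go go", 5 times

Bigram frequencies (highest first):
  go go: 5
  call go: 4
  call village: 3
  go call: 3
  moon moon: 3
  village call: 2
  … (19 more, each ≤ 2)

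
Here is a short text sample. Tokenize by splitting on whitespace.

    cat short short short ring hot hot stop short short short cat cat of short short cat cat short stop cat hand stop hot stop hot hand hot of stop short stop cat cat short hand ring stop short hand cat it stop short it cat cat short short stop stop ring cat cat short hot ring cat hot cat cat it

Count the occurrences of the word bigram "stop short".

Scanning the 61 overlapping bigram windows for "stop short":
  position 8–9: stop short
  position 30–31: stop short
  position 38–39: stop short
  position 43–44: stop short

4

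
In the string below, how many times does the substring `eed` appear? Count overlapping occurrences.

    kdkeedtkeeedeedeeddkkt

4

Sliding a length-3 window over the 22 characters (20 positions):
  position 4–6: eed
  position 10–12: eed
  position 13–15: eed
  position 16–18: eed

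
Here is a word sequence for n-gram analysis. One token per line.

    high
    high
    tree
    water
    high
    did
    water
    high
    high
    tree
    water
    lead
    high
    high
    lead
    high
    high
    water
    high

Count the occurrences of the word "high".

10

Scanning the 19 tokens for "high":
  position 1: high
  position 2: high
  position 5: high
  position 8: high
  position 9: high
  position 13: high
  position 14: high
  position 16: high
  position 17: high
  position 19: high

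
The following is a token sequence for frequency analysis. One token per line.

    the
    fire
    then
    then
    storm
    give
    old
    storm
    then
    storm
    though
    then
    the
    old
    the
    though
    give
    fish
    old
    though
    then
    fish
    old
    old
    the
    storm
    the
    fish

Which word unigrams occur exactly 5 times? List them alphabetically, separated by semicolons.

old; the; then

Unigram counts meeting the condition (exactly 5 times):
  old: 5
  the: 5
  then: 5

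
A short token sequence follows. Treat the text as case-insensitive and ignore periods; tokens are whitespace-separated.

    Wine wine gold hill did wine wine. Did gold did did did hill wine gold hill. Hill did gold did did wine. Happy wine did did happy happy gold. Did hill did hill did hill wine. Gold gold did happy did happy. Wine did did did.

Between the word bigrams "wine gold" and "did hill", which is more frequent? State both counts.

"wine gold": 3 occurrences
"did hill": 4 occurrences

"did hill" (4 vs 3)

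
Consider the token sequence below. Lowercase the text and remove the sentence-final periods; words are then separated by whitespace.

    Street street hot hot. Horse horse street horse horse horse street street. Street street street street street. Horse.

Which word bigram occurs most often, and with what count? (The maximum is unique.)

"street street", 7 times

Bigram frequencies (highest first):
  street street: 7
  horse horse: 3
  horse street: 2
  street horse: 2
  street hot: 1
  hot hot: 1
  … (1 more, each ≤ 1)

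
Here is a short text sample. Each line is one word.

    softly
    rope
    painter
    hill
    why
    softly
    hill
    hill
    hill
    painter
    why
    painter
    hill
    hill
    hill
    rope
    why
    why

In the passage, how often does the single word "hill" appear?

Scanning the 18 tokens for "hill":
  position 4: hill
  position 7: hill
  position 8: hill
  position 9: hill
  position 13: hill
  position 14: hill
  position 15: hill

7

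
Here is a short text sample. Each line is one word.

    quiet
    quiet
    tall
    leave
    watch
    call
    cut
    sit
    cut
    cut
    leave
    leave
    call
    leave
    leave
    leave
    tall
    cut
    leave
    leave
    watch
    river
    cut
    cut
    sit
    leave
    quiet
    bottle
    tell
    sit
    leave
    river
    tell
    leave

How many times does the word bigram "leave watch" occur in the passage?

2

Scanning the 33 overlapping bigram windows for "leave watch":
  position 4–5: leave watch
  position 20–21: leave watch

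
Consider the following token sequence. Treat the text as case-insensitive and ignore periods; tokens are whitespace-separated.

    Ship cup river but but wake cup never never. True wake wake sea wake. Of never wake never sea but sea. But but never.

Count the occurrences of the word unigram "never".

5

Scanning the 24 tokens for "never":
  position 8: never
  position 9: never
  position 16: never
  position 18: never
  position 24: never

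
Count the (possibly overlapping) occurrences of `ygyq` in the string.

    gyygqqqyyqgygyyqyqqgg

0

Sliding a length-4 window over the 21 characters (18 positions):
  (no match at any position)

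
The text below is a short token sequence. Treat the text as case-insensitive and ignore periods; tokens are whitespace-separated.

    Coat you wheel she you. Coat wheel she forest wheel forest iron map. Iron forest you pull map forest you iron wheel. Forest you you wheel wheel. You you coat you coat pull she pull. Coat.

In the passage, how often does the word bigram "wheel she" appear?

Scanning the 35 overlapping bigram windows for "wheel she":
  position 3–4: wheel she
  position 7–8: wheel she

2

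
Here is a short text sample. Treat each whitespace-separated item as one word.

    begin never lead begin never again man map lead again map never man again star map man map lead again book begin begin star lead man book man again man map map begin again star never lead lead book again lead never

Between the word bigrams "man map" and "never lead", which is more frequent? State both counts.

"man map": 3 occurrences
"never lead": 2 occurrences

"man map" (3 vs 2)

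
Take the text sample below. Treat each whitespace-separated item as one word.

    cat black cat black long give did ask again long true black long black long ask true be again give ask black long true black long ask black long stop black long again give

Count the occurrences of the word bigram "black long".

7

Scanning the 33 overlapping bigram windows for "black long":
  position 4–5: black long
  position 12–13: black long
  position 14–15: black long
  position 22–23: black long
  position 25–26: black long
  position 28–29: black long
  position 31–32: black long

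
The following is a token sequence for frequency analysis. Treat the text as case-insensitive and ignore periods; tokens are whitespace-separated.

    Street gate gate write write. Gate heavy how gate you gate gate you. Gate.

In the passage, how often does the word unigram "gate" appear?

7

Scanning the 14 tokens for "gate":
  position 2: gate
  position 3: gate
  position 6: gate
  position 9: gate
  position 11: gate
  position 12: gate
  position 14: gate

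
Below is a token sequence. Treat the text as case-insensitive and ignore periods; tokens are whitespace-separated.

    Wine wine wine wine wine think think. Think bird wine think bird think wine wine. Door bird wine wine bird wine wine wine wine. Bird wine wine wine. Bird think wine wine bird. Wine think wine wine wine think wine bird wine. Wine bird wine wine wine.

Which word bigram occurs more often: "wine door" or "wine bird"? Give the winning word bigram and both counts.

"wine door": 1 occurrence
"wine bird": 6 occurrences

"wine bird" (6 vs 1)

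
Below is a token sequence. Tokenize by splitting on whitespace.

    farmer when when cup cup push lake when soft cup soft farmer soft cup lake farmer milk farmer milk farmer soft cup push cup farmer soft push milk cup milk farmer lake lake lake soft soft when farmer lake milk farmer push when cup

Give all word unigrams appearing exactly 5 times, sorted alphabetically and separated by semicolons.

Unigram counts meeting the condition (exactly 5 times):
  milk: 5
  when: 5

milk; when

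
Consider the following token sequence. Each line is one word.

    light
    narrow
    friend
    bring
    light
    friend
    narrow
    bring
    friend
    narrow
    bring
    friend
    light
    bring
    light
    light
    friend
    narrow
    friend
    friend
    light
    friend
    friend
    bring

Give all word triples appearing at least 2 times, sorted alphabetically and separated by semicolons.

friend narrow bring; light friend narrow; narrow bring friend

Trigram counts meeting the condition (at least 2 times):
  friend narrow bring: 2
  light friend narrow: 2
  narrow bring friend: 2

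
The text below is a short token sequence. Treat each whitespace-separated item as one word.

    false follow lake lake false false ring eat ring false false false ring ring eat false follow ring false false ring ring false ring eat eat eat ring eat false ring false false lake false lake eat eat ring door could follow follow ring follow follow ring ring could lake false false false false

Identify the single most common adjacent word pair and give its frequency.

"false false", 8 times

Bigram frequencies (highest first):
  false false: 8
  false ring: 5
  ring eat: 4
  ring false: 4
  lake false: 3
  eat ring: 3
  … (16 more, each ≤ 3)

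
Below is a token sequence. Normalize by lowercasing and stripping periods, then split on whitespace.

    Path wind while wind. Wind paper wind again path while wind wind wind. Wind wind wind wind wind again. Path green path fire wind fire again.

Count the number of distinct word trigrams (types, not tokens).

26 tokens → 24 trigram windows in total.
Repeated trigrams (each contributes count−1 duplicates):
  wind wind wind: 6
  while wind wind: 2
  wind again path: 2
7 duplicate windows → 24 − 7 = 17 distinct.

17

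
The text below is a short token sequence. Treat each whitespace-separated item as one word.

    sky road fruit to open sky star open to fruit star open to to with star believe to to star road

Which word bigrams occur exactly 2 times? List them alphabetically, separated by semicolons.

open to; star open; to to

Bigram counts meeting the condition (exactly 2 times):
  open to: 2
  star open: 2
  to to: 2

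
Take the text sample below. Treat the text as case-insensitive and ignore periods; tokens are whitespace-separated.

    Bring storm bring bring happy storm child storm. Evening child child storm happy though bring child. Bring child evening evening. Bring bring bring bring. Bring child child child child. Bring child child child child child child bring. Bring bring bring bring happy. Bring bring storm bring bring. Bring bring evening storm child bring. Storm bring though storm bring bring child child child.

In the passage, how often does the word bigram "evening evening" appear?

1

Scanning the 61 overlapping bigram windows for "evening evening":
  position 19–20: evening evening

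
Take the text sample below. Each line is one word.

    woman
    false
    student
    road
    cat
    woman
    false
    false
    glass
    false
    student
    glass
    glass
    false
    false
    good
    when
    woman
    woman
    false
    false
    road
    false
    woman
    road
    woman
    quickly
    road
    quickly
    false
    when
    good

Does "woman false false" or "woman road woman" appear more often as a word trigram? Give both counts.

"woman false false": 2 occurrences
"woman road woman": 1 occurrence

"woman false false" (2 vs 1)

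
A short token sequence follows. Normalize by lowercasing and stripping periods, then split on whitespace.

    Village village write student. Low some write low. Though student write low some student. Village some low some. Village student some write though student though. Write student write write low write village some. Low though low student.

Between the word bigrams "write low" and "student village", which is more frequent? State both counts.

"write low" (3 vs 1)

"write low": 3 occurrences
"student village": 1 occurrence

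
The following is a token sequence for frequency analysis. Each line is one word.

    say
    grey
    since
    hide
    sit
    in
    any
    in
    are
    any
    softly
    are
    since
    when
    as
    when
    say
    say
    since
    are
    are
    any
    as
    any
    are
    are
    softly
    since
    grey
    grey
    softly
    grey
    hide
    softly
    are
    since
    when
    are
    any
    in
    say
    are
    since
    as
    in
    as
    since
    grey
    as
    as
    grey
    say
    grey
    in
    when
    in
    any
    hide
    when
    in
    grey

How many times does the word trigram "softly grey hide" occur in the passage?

1

Scanning the 59 overlapping trigram windows for "softly grey hide":
  position 31–33: softly grey hide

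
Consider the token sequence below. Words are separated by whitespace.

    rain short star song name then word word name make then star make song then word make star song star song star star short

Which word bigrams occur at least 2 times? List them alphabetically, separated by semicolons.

Bigram counts meeting the condition (at least 2 times):
  song star: 2
  star song: 3
  then word: 2

song star; star song; then word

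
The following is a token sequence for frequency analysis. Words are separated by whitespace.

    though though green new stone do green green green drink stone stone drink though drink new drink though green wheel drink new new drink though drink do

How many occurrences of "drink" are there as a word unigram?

Scanning the 27 tokens for "drink":
  position 10: drink
  position 13: drink
  position 15: drink
  position 17: drink
  position 21: drink
  position 24: drink
  position 26: drink

7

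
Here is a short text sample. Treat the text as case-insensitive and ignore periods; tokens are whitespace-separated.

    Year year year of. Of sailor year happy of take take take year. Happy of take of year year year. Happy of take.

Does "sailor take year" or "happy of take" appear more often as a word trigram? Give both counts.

"happy of take" (3 vs 0)

"sailor take year": 0 occurrences
"happy of take": 3 occurrences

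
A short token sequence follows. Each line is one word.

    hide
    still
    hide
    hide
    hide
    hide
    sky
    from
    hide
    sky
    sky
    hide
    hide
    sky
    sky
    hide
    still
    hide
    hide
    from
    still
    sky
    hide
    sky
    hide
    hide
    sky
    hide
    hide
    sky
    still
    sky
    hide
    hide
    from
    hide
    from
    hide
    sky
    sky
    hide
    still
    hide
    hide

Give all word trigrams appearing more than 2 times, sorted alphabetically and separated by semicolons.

hide hide sky; hide sky sky; hide still hide; sky hide hide; sky sky hide; still hide hide

Trigram counts meeting the condition (more than 2 times):
  hide hide sky: 4
  hide sky sky: 3
  hide still hide: 3
  sky hide hide: 4
  sky sky hide: 3
  still hide hide: 3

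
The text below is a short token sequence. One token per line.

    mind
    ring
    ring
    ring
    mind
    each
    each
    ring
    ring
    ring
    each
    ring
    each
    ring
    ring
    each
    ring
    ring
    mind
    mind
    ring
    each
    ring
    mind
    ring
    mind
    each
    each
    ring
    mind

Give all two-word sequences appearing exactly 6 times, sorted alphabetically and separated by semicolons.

Bigram counts meeting the condition (exactly 6 times):
  each ring: 6
  ring ring: 6

each ring; ring ring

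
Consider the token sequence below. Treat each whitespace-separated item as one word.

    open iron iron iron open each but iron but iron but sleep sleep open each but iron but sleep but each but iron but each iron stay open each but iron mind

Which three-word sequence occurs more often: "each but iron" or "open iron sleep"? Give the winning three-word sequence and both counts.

"each but iron": 4 occurrences
"open iron sleep": 0 occurrences

"each but iron" (4 vs 0)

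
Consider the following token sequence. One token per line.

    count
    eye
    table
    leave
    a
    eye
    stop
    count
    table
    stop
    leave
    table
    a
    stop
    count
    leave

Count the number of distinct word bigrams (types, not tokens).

14

16 tokens → 15 bigram windows in total.
Repeated bigrams (each contributes count−1 duplicates):
  stop count: 2
1 duplicate windows → 15 − 1 = 14 distinct.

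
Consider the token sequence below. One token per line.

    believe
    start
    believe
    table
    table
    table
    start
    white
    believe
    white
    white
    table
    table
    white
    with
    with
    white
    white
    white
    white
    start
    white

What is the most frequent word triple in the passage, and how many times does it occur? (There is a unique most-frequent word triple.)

Trigram frequencies (highest first):
  white white white: 2
  believe start believe: 1
  start believe table: 1
  believe table table: 1
  table table table: 1
  table table start: 1
  … (13 more, each ≤ 1)

"white white white", 2 times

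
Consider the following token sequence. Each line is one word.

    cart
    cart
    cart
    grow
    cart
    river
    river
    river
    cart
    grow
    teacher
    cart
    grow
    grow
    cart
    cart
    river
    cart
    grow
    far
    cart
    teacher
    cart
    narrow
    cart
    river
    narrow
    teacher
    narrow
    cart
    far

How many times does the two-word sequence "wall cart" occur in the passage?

0

Scanning the 30 overlapping bigram windows for "wall cart":
  (none found)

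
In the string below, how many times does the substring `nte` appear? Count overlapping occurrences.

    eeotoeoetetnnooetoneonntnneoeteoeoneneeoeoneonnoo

0

Sliding a length-3 window over the 49 characters (47 positions):
  (no match at any position)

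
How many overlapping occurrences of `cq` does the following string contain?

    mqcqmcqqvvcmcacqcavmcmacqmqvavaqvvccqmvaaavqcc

5

Sliding a length-2 window over the 46 characters (45 positions):
  position 3–4: cq
  position 6–7: cq
  position 15–16: cq
  position 24–25: cq
  position 36–37: cq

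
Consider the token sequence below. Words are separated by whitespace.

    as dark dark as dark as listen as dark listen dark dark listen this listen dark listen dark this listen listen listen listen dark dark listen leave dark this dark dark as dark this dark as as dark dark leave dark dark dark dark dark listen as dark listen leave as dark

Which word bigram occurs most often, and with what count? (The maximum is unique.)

Bigram frequencies (highest first):
  dark dark: 9
  as dark: 7
  dark listen: 6
  dark as: 4
  listen dark: 4
  dark this: 3
  … (11 more, each ≤ 3)

"dark dark", 9 times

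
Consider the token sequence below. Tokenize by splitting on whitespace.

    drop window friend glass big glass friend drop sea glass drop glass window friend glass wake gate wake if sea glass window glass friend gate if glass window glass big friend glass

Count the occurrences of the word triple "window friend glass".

2

Scanning the 30 overlapping trigram windows for "window friend glass":
  position 2–4: window friend glass
  position 13–15: window friend glass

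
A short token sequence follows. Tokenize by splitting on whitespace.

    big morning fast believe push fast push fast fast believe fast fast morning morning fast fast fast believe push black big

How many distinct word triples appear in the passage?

21 tokens → 19 trigram windows in total.
Repeated trigrams (each contributes count−1 duplicates):
  fast believe push: 2
  fast fast believe: 2
2 duplicate windows → 19 − 2 = 17 distinct.

17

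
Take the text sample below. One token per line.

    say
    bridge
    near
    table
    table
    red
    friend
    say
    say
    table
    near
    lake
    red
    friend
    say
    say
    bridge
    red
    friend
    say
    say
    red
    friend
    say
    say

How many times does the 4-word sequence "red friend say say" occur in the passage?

4

Scanning the 22 overlapping 4-gram windows for "red friend say say":
  position 6–9: red friend say say
  position 13–16: red friend say say
  position 18–21: red friend say say
  position 22–25: red friend say say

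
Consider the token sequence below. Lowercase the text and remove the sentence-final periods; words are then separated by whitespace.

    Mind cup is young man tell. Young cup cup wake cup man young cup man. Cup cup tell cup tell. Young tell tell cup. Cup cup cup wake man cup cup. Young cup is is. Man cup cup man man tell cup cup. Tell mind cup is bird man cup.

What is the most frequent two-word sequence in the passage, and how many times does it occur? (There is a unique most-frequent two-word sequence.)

Bigram frequencies (highest first):
  cup cup: 8
  man cup: 4
  cup is: 3
  young cup: 3
  cup man: 3
  cup tell: 3
  … (19 more, each ≤ 3)

"cup cup", 8 times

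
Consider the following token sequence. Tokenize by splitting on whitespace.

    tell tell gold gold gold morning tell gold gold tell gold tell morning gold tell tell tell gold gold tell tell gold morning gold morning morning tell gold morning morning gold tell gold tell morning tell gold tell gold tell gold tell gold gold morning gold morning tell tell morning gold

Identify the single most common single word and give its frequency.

"gold", 21 times

Unigram frequencies (highest first):
  gold: 21
  tell: 19
  morning: 11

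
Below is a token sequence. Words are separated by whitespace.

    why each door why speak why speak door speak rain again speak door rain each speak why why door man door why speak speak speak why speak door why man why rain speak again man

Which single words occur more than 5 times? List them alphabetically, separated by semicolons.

Unigram counts meeting the condition (more than 5 times):
  door: 6
  speak: 10
  why: 9

door; speak; why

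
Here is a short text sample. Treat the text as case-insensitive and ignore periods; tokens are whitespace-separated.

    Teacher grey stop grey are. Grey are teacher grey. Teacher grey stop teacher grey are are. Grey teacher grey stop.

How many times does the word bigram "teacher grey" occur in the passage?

Scanning the 19 overlapping bigram windows for "teacher grey":
  position 1–2: teacher grey
  position 8–9: teacher grey
  position 10–11: teacher grey
  position 13–14: teacher grey
  position 18–19: teacher grey

5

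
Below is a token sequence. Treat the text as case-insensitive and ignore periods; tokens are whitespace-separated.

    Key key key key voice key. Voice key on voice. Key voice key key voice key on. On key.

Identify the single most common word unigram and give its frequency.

"key", 11 times

Unigram frequencies (highest first):
  key: 11
  voice: 5
  on: 3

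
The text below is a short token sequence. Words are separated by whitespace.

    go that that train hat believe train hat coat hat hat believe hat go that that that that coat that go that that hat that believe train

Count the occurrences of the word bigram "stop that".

0

Scanning the 26 overlapping bigram windows for "stop that":
  (none found)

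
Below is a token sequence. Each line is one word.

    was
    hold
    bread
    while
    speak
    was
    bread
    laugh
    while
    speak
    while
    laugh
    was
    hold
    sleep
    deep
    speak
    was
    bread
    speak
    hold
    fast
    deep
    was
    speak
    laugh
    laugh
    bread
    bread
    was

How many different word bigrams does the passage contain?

25

30 tokens → 29 bigram windows in total.
Repeated bigrams (each contributes count−1 duplicates):
  speak was: 2
  was bread: 2
  was hold: 2
  while speak: 2
4 duplicate windows → 29 − 4 = 25 distinct.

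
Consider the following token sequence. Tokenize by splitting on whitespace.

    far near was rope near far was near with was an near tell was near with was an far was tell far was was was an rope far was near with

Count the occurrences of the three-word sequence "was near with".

Scanning the 29 overlapping trigram windows for "was near with":
  position 7–9: was near with
  position 14–16: was near with
  position 29–31: was near with

3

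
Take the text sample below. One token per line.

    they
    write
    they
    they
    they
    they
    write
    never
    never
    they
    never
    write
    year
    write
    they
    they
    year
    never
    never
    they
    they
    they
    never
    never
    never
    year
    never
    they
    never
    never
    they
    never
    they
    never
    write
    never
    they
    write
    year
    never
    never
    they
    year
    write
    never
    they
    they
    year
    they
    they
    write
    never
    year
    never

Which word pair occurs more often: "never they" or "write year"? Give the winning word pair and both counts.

"never they" (8 vs 2)

"never they": 8 occurrences
"write year": 2 occurrences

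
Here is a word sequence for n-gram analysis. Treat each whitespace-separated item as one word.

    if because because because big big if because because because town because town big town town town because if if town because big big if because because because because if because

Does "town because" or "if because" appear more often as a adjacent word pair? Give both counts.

"town because": 3 occurrences
"if because": 4 occurrences

"if because" (4 vs 3)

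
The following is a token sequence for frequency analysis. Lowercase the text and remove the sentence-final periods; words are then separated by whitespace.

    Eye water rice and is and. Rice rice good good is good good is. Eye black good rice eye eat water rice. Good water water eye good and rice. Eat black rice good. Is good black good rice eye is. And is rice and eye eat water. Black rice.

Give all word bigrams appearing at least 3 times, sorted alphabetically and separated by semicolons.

Bigram counts meeting the condition (at least 3 times):
  good is: 3
  rice good: 3

good is; rice good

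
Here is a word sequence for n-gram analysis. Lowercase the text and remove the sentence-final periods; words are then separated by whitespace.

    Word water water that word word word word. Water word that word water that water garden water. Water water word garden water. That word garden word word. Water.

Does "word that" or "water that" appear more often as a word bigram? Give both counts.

"word that": 1 occurrence
"water that": 3 occurrences

"water that" (3 vs 1)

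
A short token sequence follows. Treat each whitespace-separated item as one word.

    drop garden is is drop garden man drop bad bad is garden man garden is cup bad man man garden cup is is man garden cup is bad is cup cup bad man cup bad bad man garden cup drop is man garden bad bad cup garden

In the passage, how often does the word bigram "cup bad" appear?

Scanning the 46 overlapping bigram windows for "cup bad":
  position 16–17: cup bad
  position 31–32: cup bad
  position 34–35: cup bad

3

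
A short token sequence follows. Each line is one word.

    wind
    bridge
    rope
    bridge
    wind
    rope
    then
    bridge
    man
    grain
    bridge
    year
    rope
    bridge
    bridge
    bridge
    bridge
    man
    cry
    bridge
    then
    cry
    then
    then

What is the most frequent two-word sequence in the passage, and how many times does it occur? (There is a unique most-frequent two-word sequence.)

Bigram frequencies (highest first):
  bridge bridge: 3
  rope bridge: 2
  bridge man: 2
  wind bridge: 1
  bridge rope: 1
  bridge wind: 1
  … (13 more, each ≤ 1)

"bridge bridge", 3 times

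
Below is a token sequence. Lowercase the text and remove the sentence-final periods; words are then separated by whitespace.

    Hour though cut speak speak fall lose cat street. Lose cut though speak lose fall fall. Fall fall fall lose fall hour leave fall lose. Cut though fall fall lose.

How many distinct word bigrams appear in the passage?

19

30 tokens → 29 bigram windows in total.
Repeated bigrams (each contributes count−1 duplicates):
  fall fall: 5
  fall lose: 4
  cut though: 2
  lose cut: 2
  lose fall: 2
10 duplicate windows → 29 − 10 = 19 distinct.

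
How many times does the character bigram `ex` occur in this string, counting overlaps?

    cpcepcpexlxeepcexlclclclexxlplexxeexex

Sliding a length-2 window over the 38 characters (37 positions):
  position 8–9: ex
  position 16–17: ex
  position 25–26: ex
  position 31–32: ex
  position 35–36: ex
  position 37–38: ex

6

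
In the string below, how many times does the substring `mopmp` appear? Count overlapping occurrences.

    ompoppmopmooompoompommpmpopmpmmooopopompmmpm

0

Sliding a length-5 window over the 44 characters (40 positions):
  (no match at any position)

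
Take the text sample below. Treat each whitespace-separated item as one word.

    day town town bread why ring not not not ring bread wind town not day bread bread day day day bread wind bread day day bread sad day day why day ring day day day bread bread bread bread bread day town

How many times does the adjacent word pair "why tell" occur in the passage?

Scanning the 41 overlapping bigram windows for "why tell":
  (none found)

0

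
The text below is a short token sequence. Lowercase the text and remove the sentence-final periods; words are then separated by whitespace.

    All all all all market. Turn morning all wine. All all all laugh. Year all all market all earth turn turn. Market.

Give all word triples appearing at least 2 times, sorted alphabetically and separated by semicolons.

Trigram counts meeting the condition (at least 2 times):
  all all all: 3
  all all market: 2

all all all; all all market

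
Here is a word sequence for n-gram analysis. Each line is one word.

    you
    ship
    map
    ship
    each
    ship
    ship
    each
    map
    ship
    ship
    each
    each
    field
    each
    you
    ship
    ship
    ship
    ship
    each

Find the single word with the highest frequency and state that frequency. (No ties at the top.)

"ship", 10 times

Unigram frequencies (highest first):
  ship: 10
  each: 6
  you: 2
  map: 2
  field: 1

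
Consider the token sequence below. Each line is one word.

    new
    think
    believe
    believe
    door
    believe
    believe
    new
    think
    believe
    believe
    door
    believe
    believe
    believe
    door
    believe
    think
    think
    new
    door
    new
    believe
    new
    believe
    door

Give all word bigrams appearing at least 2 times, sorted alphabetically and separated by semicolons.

Bigram counts meeting the condition (at least 2 times):
  believe believe: 5
  believe door: 4
  believe new: 2
  door believe: 3
  new believe: 2
  new think: 2
  think believe: 2

believe believe; believe door; believe new; door believe; new believe; new think; think believe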